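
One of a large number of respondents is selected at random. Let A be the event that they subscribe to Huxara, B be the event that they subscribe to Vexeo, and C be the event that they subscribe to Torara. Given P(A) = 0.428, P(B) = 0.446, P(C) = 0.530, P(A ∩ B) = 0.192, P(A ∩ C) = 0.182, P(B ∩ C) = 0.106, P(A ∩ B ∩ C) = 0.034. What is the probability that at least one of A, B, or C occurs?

Apply inclusion-exclusion:
P(A ∪ B ∪ C) = 0.428 + 0.446 + 0.530 − 0.192 − 0.182 − 0.106 + 0.034 = 0.958

0.958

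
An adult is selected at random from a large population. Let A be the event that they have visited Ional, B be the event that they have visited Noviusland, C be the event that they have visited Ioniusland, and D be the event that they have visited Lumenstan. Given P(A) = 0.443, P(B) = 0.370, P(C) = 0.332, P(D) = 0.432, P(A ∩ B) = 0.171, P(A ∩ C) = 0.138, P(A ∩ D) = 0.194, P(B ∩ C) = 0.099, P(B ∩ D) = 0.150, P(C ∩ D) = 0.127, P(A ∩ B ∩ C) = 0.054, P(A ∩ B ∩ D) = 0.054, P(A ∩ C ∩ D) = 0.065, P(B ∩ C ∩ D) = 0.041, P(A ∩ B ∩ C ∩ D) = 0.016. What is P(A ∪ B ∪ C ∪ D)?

0.896

By inclusion–exclusion:
P(A ∪ B ∪ C ∪ D) = 0.443 + 0.370 + 0.332 + 0.432 − 0.171 − 0.138 − 0.194 − 0.099 − 0.150 − 0.127 + 0.054 + 0.054 + 0.065 + 0.041 − 0.016 = 0.896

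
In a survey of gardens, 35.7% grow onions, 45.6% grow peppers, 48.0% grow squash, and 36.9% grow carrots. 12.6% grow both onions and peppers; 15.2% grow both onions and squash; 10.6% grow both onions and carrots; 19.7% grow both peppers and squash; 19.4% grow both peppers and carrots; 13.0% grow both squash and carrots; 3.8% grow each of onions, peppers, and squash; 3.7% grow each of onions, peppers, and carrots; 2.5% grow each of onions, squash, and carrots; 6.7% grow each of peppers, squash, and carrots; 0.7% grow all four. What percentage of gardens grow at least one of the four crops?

91.7%

P(≥1) = 35.7 + 45.6 + 48.0 + 36.9 − 12.6 − 15.2 − 10.6 − 19.7 − 19.4 − 13.0 + 3.8 + 3.7 + 2.5 + 6.7 − 0.7 = 91.7%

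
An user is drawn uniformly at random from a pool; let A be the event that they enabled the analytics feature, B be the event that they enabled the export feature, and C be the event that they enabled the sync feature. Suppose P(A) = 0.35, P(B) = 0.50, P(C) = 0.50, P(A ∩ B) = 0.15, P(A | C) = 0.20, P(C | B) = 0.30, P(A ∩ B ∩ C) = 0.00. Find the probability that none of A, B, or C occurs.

0.05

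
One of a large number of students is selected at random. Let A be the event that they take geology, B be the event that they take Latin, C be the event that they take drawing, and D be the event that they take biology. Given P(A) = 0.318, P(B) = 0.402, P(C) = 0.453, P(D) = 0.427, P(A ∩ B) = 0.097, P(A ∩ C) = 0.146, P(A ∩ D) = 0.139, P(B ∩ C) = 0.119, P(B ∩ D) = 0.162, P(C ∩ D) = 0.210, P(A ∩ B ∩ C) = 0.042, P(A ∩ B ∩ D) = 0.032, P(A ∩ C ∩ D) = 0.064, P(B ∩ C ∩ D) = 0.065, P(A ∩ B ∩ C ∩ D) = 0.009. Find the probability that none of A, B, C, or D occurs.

Inclusion–exclusion gives
P(A ∪ B ∪ C ∪ D) = 0.318 + 0.402 + 0.453 + 0.427 − 0.097 − 0.146 − 0.139 − 0.119 − 0.162 − 0.210 + 0.042 + 0.032 + 0.064 + 0.065 − 0.009 = 0.921
P(none) = 1 − 0.921 = 0.079

0.079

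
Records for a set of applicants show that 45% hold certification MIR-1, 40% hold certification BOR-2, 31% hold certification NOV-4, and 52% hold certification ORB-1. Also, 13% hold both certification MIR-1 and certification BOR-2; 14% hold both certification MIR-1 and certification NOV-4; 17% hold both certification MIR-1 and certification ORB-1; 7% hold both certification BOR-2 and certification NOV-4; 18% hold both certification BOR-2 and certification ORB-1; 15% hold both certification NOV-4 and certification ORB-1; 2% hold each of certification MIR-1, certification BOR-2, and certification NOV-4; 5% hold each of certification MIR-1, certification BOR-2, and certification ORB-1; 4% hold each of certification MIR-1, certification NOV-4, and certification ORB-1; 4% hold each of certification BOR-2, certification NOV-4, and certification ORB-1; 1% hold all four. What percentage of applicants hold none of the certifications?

Apply inclusion-exclusion:
P(at least one) = 45 + 40 + 31 + 52 − 13 − 14 − 17 − 7 − 18 − 15 + 2 + 5 + 4 + 4 − 1 = 98%
P(none) = 100% − 98% = 2%

2%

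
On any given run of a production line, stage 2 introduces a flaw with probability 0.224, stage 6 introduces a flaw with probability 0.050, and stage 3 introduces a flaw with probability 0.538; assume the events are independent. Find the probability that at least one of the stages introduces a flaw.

0.6594136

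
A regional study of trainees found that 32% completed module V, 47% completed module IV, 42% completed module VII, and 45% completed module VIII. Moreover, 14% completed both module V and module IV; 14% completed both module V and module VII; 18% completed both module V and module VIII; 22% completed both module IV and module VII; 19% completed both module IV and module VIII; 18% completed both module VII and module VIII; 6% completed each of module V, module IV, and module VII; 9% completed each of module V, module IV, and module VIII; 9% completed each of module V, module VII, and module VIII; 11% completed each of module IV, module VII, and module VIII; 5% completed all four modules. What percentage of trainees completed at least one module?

By inclusion-exclusion,
P(at least one) = 32 + 47 + 42 + 45 − 14 − 14 − 18 − 22 − 19 − 18 + 6 + 9 + 9 + 11 − 5 = 91%

91%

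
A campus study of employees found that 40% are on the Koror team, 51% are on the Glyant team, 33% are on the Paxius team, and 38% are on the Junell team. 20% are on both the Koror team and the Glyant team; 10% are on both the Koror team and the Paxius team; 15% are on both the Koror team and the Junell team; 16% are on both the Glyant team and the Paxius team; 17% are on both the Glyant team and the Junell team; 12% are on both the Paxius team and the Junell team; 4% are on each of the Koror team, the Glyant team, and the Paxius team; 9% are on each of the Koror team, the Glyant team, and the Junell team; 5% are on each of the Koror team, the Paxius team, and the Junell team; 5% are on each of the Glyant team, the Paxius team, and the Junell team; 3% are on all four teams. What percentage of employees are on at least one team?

By inclusion–exclusion:
P(at least one) = 40 + 51 + 33 + 38 − 20 − 10 − 15 − 16 − 17 − 12 + 4 + 9 + 5 + 5 − 3 = 92%

92%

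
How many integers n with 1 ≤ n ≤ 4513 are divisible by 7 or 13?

942

Inclusion–exclusion gives
⌊4513/7⌋ + ⌊4513/13⌋ − ⌊4513/91⌋ = 644 + 347 − 49 = 942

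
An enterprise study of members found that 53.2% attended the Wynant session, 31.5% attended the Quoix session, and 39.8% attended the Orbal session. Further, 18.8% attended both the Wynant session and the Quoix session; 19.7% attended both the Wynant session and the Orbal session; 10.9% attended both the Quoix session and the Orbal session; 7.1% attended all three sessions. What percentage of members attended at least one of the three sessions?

82.2%

Inclusion–exclusion gives
P(union) = 53.2 + 31.5 + 39.8 − 18.8 − 19.7 − 10.9 + 7.1 = 82.2%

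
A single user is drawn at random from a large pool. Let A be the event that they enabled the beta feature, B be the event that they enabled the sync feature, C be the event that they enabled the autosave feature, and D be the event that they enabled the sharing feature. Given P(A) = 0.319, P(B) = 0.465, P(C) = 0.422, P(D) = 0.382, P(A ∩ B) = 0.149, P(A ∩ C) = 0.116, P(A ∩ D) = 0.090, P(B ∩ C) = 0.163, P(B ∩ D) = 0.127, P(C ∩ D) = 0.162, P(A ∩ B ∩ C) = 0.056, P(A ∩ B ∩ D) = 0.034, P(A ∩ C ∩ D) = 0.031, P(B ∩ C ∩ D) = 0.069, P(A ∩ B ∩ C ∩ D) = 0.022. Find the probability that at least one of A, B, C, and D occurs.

0.949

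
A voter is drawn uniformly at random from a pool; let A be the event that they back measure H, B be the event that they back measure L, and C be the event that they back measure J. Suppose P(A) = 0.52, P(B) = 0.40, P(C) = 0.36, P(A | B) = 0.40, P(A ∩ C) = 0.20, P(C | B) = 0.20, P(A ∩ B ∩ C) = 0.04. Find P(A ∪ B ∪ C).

0.88

P(A ∩ B) = P(B)·P(A|B) = 0.40 × 0.40 = 0.16
P(B ∩ C) = P(B)·P(C|B) = 0.40 × 0.20 = 0.08
By inclusion–exclusion:
P(A ∪ B ∪ C) = 0.52 + 0.40 + 0.36 − 0.16 − 0.20 − 0.08 + 0.04 = 0.88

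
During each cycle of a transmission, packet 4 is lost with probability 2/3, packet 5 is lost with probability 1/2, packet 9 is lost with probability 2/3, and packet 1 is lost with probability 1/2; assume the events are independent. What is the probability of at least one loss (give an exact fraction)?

35/36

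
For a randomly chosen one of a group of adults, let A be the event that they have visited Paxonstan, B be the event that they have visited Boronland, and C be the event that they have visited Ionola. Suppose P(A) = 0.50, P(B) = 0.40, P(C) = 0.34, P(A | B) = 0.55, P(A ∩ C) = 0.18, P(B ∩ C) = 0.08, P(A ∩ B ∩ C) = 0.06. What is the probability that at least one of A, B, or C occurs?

0.82

P(A ∩ B) = P(B)·P(A|B) = 0.40 × 0.55 = 0.22
Using inclusion–exclusion:
P(A ∪ B ∪ C) = 0.50 + 0.40 + 0.34 − 0.22 − 0.18 − 0.08 + 0.06 = 0.82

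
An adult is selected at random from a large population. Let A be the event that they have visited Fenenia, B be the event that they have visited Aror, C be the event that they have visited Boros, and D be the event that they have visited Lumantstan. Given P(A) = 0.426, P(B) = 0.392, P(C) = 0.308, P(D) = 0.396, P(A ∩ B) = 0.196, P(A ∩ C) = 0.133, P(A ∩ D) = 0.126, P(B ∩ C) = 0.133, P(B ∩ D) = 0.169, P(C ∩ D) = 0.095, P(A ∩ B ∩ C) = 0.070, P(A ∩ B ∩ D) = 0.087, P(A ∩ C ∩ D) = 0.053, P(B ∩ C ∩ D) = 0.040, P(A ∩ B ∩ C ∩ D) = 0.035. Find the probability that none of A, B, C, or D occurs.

0.115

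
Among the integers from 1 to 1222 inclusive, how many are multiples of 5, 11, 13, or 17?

450

Apply inclusion-exclusion:
244 + 111 + 94 + 71 − 22 − 18 − 14 − 8 − 6 − 5 + 1 + 1 + 1 + 0 − 0 = 450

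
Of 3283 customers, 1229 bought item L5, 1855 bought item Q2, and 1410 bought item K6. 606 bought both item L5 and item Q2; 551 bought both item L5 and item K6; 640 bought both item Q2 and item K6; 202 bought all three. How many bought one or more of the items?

2899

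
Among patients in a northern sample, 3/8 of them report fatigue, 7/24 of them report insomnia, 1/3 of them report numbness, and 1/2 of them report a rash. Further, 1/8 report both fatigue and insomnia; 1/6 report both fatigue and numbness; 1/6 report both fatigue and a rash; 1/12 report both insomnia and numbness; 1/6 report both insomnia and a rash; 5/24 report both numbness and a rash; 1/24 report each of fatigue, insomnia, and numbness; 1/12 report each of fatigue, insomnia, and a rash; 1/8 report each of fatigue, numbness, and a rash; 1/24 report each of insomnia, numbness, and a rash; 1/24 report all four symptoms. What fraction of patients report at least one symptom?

5/6

P(≥1) = 3/8 + 7/24 + 1/3 + 1/2 − 1/8 − 1/6 − 1/6 − 1/12 − 1/6 − 5/24 + 1/24 + 1/12 + 1/8 + 1/24 − 1/24 = 5/6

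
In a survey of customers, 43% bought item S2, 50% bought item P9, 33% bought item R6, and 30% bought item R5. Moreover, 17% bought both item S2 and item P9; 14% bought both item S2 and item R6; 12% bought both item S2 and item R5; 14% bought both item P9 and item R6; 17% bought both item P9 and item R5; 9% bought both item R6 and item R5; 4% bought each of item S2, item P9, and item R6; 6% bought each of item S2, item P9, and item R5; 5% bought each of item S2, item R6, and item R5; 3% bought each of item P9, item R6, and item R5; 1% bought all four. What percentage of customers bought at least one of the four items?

90%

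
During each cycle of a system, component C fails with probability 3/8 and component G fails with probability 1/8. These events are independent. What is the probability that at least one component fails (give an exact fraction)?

P(none) = (1 − 3/8) × (1 − 1/8) = 5/8 × 7/8 = 35/64
P(at least one) = 1 − 35/64 = 29/64

29/64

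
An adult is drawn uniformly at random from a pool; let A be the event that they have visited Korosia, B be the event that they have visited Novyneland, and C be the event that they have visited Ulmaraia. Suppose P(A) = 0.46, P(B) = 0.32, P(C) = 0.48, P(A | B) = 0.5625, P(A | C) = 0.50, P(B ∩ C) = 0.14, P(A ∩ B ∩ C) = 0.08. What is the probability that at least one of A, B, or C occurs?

0.78

P(A ∩ B) = P(B)·P(A|B) = 0.32 × 0.5625 = 0.18
P(A ∩ C) = P(C)·P(A|C) = 0.48 × 0.50 = 0.24
Apply inclusion-exclusion:
P(A ∪ B ∪ C) = 0.46 + 0.32 + 0.48 − 0.18 − 0.24 − 0.14 + 0.08 = 0.78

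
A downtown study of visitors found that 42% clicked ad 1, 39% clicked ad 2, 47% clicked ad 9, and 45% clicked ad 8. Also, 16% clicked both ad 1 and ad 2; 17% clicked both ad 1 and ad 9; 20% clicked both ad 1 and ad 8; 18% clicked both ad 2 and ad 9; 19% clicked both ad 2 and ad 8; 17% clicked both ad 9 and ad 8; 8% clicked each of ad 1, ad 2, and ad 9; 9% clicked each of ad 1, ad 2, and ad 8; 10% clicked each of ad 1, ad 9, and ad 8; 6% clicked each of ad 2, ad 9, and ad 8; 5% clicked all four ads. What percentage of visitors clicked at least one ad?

P(union) = 42 + 39 + 47 + 45 − 16 − 17 − 20 − 18 − 19 − 17 + 8 + 9 + 10 + 6 − 5 = 94%

94%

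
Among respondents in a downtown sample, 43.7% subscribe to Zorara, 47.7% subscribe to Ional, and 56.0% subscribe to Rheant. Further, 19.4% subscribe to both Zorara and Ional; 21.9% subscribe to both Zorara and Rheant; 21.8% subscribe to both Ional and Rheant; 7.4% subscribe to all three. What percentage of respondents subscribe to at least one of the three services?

P(at least one) = 43.7 + 47.7 + 56.0 − 19.4 − 21.9 − 21.8 + 7.4 = 91.7%

91.7%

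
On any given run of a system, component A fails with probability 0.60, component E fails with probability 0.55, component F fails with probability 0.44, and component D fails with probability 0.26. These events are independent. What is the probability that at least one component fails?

0.925408

Since the events are independent, P(none) is the product of the individual non-occurrence probabilities.
P(none) = (1 − 0.60) × (1 − 0.55) × (1 − 0.44) × (1 − 0.26) = 0.40 × 0.45 × 0.56 × 0.74 = 0.074592
P(at least one) = 1 − 0.074592 = 0.925408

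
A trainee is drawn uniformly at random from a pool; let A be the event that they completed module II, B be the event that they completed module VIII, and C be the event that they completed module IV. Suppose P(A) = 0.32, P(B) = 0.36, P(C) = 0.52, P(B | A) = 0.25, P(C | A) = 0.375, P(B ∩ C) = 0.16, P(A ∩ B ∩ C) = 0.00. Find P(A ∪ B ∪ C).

P(A ∩ B) = P(A)·P(B|A) = 0.32 × 0.25 = 0.08
P(A ∩ C) = P(A)·P(C|A) = 0.32 × 0.375 = 0.12
P(A ∪ B ∪ C) = 0.32 + 0.36 + 0.52 − 0.08 − 0.12 − 0.16 + 0.00 = 0.84

0.84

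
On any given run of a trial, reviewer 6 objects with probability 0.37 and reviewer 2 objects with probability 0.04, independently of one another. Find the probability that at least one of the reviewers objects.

0.3952

P(none) = (1 − 0.37) × (1 − 0.04) = 0.63 × 0.96 = 0.6048
P(at least one) = 1 − 0.6048 = 0.3952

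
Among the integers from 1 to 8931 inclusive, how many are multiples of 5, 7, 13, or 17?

Using inclusion–exclusion:
1786 + 1275 + 687 + 525 − 255 − 137 − 105 − 98 − 75 − 40 + 19 + 15 + 8 + 5 − 1 = 3609

3609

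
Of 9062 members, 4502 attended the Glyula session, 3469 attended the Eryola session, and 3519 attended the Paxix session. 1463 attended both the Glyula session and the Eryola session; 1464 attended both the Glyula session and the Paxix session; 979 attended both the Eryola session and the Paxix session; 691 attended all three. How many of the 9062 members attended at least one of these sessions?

8275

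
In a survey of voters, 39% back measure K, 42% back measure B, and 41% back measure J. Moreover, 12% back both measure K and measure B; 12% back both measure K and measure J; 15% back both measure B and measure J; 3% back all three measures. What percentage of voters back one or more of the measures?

86%

Inclusion–exclusion gives
P(≥1) = 39 + 42 + 41 − 12 − 12 − 15 + 3 = 86%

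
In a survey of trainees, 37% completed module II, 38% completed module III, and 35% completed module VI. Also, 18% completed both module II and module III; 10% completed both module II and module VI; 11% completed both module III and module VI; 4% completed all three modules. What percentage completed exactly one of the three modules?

44%

P(exactly one) = 37 + 38 + 35 − 2·18 − 2·10 − 2·11 + 3·4 = 44%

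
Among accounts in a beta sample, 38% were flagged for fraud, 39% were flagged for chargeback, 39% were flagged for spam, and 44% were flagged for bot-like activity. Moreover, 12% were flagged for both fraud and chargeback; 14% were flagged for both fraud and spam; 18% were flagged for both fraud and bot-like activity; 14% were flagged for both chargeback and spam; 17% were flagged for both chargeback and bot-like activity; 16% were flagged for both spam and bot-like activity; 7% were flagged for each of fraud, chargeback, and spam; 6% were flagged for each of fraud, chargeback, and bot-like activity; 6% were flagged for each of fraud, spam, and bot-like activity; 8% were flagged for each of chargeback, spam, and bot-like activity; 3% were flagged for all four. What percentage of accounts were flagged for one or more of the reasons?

93%

Inclusion–exclusion gives
P(at least one) = 38 + 39 + 39 + 44 − 12 − 14 − 18 − 14 − 17 − 16 + 7 + 6 + 6 + 8 − 3 = 93%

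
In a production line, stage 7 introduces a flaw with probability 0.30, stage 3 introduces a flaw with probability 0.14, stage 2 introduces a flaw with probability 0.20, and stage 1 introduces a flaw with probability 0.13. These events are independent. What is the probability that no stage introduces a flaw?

0.418992

P(none) = (1 − 0.30) × (1 − 0.14) × (1 − 0.20) × (1 − 0.13) = 0.70 × 0.86 × 0.80 × 0.87 = 0.418992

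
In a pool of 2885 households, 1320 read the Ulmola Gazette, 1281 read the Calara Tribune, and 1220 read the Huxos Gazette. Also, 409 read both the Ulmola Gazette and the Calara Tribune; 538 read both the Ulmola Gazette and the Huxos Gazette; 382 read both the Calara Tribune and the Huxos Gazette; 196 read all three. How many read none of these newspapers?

By inclusion-exclusion,
N(≥1) = 1320 + 1281 + 1220 − 409 − 538 − 382 + 196 = 2688
None: 2885 − 2688 = 197

197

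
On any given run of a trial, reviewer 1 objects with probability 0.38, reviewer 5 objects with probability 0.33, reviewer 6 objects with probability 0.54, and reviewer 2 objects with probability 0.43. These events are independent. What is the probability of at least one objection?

0.89108212

Independence gives P(none) = ∏(1 − pᵢ).
P(none) = (1 − 0.38) × (1 − 0.33) × (1 − 0.54) × (1 − 0.43) = 0.62 × 0.67 × 0.46 × 0.57 = 0.10891788
P(at least one) = 1 − 0.10891788 = 0.89108212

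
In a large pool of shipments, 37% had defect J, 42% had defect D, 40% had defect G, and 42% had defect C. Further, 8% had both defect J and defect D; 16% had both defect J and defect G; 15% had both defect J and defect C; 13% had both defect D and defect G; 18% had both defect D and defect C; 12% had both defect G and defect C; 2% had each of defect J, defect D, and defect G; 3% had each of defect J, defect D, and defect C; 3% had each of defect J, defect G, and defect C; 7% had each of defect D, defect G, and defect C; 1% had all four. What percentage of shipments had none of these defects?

Apply inclusion-exclusion:
P(union) = 37 + 42 + 40 + 42 − 8 − 16 − 15 − 13 − 18 − 12 + 2 + 3 + 3 + 7 − 1 = 93%
P(none) = 100% − 93% = 7%

7%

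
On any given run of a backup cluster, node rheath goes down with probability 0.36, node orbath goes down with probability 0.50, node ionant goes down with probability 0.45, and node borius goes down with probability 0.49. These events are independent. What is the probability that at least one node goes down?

0.91024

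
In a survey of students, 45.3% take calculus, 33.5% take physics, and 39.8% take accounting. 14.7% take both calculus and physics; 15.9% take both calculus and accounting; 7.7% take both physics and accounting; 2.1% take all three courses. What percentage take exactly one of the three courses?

48.3%

Using the inclusion–exclusion count for exactly one event:
P(exactly one) = 45.3 + 33.5 + 39.8 − 2·14.7 − 2·15.9 − 2·7.7 + 3·2.1 = 48.3%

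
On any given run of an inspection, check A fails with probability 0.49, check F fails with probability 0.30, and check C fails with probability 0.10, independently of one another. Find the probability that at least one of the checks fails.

P(none) = (1 − 0.49) × (1 − 0.30) × (1 − 0.10) = 0.51 × 0.70 × 0.90 = 0.3213
P(at least one) = 1 − 0.3213 = 0.6787

0.6787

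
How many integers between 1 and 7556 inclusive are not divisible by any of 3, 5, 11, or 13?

3382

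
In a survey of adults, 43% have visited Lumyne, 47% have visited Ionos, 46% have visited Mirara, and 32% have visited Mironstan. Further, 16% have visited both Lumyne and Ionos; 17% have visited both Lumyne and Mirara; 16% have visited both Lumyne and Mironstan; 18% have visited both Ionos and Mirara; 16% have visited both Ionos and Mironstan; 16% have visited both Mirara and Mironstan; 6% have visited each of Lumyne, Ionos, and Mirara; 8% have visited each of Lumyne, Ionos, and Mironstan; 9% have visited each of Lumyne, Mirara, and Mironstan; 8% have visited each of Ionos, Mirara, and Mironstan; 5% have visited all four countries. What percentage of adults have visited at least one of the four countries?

P(at least one) = 43 + 47 + 46 + 32 − 16 − 17 − 16 − 18 − 16 − 16 + 6 + 8 + 9 + 8 − 5 = 95%

95%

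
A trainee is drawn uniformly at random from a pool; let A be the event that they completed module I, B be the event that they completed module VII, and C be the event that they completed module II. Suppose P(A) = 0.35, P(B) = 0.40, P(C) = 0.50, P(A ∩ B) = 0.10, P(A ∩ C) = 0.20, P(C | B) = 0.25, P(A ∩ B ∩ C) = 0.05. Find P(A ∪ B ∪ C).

0.90

P(B ∩ C) = P(B)·P(C|B) = 0.40 × 0.25 = 0.10
P(A ∪ B ∪ C) = 0.35 + 0.40 + 0.50 − 0.10 − 0.20 − 0.10 + 0.05 = 0.90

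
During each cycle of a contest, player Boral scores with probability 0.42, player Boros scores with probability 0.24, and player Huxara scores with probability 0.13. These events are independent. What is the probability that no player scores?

0.383496

Independence gives P(none) = ∏(1 − pᵢ).
P(none) = (1 − 0.42) × (1 − 0.24) × (1 − 0.13) = 0.58 × 0.76 × 0.87 = 0.383496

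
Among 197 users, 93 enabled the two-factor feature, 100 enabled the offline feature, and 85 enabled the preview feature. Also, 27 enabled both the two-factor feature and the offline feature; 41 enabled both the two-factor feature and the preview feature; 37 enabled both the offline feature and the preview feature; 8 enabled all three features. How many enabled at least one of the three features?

N(≥1) = 93 + 100 + 85 − 27 − 41 − 37 + 8 = 181

181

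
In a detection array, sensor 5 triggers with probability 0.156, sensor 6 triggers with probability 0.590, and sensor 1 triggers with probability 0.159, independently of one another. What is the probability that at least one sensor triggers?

0.70898036

P(none) = (1 − 0.156) × (1 − 0.590) × (1 − 0.159) = 0.844 × 0.410 × 0.841 = 0.29101964
P(at least one) = 1 − 0.29101964 = 0.70898036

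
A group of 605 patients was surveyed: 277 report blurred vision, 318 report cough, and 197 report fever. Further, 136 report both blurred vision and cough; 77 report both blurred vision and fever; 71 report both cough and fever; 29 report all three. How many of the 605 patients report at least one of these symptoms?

537

By inclusion-exclusion,
|at least one| = 277 + 318 + 197 − 136 − 77 − 71 + 29 = 537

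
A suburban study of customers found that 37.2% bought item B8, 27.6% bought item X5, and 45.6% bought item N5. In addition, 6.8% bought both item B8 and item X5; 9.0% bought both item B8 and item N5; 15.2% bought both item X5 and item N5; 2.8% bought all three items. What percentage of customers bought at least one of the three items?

82.2%

By inclusion–exclusion:
P(≥1) = 37.2 + 27.6 + 45.6 − 6.8 − 9.0 − 15.2 + 2.8 = 82.2%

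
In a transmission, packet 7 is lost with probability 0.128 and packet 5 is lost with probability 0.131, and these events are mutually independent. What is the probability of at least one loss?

0.242232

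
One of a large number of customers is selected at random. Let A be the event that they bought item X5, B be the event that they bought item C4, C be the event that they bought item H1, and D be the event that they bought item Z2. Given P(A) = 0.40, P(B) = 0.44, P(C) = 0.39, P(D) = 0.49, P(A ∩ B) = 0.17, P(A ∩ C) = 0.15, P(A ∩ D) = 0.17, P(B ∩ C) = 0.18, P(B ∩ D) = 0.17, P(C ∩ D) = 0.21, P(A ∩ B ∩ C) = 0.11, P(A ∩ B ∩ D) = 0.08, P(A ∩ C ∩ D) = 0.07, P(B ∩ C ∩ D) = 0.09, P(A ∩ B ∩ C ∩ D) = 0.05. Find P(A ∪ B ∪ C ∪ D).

Using inclusion–exclusion:
P(A ∪ B ∪ C ∪ D) = 0.40 + 0.44 + 0.39 + 0.49 − 0.17 − 0.15 − 0.17 − 0.18 − 0.17 − 0.21 + 0.11 + 0.08 + 0.07 + 0.09 − 0.05 = 0.97

0.97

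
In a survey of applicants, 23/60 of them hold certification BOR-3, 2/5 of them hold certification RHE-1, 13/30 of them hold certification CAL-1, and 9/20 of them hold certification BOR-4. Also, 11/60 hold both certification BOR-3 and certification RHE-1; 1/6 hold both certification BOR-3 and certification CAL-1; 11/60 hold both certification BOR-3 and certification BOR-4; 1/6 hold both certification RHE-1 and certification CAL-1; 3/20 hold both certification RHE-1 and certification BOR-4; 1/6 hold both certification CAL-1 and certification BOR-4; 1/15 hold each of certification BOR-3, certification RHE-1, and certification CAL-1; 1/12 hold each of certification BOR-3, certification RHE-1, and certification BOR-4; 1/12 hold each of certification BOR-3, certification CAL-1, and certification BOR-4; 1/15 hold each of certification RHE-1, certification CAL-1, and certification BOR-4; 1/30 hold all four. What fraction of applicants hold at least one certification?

11/12

P(≥1) = 23/60 + 2/5 + 13/30 + 9/20 − 11/60 − 1/6 − 11/60 − 1/6 − 3/20 − 1/6 + 1/15 + 1/12 + 1/12 + 1/15 − 1/30 = 11/12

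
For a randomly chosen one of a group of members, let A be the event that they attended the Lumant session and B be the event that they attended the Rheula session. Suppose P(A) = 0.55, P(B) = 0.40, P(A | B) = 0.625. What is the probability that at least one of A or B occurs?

0.70

P(A ∩ B) = P(B)·P(A|B) = 0.40 × 0.625 = 0.25
P(A ∪ B) = 0.55 + 0.40 − 0.25 = 0.70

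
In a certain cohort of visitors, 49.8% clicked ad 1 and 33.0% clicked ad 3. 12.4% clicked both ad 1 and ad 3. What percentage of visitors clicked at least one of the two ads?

By inclusion–exclusion:
P(union) = 49.8 + 33.0 − 12.4 = 70.4%

70.4%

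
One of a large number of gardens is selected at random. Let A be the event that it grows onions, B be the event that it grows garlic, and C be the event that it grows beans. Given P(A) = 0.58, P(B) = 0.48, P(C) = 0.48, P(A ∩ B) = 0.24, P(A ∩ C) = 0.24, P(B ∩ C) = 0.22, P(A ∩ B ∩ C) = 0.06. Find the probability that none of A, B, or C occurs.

0.10

Using inclusion–exclusion:
P(A ∪ B ∪ C) = 0.58 + 0.48 + 0.48 − 0.24 − 0.24 − 0.22 + 0.06 = 0.90
P(none) = 1 − 0.90 = 0.10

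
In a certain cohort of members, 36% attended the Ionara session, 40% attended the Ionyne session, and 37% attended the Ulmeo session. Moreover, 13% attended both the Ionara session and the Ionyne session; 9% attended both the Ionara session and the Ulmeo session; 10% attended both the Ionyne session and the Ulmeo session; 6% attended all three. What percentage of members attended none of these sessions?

13%

By inclusion-exclusion,
P(at least one) = 36 + 40 + 37 − 13 − 9 − 10 + 6 = 87%
P(none) = 100% − 87% = 13%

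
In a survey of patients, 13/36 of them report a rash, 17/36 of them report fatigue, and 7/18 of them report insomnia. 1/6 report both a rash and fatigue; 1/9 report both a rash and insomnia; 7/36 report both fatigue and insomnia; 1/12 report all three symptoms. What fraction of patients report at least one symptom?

5/6

Inclusion–exclusion gives
P(≥1) = 13/36 + 17/36 + 7/18 − 1/6 − 1/9 − 7/36 + 1/12 = 5/6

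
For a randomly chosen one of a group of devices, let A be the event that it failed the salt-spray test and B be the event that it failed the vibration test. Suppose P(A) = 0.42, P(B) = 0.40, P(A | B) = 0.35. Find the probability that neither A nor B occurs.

0.32

P(A ∩ B) = P(B)·P(A|B) = 0.40 × 0.35 = 0.14
P(A ∪ B) = 0.42 + 0.40 − 0.14 = 0.68
P(none) = 1 − 0.68 = 0.32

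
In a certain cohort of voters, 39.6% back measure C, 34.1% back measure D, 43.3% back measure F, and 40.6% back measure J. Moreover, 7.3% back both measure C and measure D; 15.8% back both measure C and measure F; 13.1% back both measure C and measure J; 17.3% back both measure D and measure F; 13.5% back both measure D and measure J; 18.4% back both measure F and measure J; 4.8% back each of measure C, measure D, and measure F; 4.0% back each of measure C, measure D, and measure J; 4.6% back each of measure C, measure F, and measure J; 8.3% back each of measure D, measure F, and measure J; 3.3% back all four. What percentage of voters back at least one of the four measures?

Apply inclusion-exclusion:
P(at least one) = 39.6 + 34.1 + 43.3 + 40.6 − 7.3 − 15.8 − 13.1 − 17.3 − 13.5 − 18.4 + 4.8 + 4.0 + 4.6 + 8.3 − 3.3 = 90.6%

90.6%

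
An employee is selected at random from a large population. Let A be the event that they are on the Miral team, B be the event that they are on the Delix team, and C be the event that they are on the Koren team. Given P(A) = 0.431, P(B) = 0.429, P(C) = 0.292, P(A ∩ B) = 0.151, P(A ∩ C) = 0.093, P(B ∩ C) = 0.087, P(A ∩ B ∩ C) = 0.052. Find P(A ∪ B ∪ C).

0.873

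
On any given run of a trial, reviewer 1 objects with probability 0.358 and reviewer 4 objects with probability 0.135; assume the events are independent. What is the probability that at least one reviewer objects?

0.44467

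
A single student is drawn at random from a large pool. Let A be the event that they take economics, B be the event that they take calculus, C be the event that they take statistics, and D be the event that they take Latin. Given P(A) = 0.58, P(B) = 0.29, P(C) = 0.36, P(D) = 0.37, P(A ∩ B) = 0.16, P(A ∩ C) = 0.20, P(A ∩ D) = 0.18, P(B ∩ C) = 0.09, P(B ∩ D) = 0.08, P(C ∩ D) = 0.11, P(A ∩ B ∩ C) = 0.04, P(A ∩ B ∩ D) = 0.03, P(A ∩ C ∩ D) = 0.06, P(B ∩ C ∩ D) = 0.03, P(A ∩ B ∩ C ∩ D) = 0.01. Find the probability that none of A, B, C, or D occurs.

0.07

P(A ∪ B ∪ C ∪ D) = 0.58 + 0.29 + 0.36 + 0.37 − 0.16 − 0.20 − 0.18 − 0.09 − 0.08 − 0.11 + 0.04 + 0.03 + 0.06 + 0.03 − 0.01 = 0.93
P(none) = 1 − 0.93 = 0.07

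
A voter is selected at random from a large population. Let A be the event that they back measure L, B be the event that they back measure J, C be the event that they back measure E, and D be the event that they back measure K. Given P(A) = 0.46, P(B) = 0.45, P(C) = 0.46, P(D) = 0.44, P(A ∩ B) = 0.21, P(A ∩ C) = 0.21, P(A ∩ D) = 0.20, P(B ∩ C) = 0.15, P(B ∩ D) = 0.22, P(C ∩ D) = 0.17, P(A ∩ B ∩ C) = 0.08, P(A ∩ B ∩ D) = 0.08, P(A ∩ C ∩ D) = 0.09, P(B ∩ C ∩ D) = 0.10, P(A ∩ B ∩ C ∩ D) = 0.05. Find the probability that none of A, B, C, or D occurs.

0.05

Using inclusion–exclusion:
P(A ∪ B ∪ C ∪ D) = 0.46 + 0.45 + 0.46 + 0.44 − 0.21 − 0.21 − 0.20 − 0.15 − 0.22 − 0.17 + 0.08 + 0.08 + 0.09 + 0.10 − 0.05 = 0.95
P(none) = 1 − 0.95 = 0.05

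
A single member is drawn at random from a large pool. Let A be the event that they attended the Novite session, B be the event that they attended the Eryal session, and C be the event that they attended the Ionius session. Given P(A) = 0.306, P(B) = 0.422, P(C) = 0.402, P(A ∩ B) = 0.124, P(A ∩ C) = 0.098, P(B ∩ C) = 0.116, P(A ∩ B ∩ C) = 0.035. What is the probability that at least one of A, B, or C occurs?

P(A ∪ B ∪ C) = 0.306 + 0.422 + 0.402 − 0.124 − 0.098 − 0.116 + 0.035 = 0.827

0.827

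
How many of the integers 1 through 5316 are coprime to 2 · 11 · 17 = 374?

By inclusion–exclusion:
⌊5316/2⌋ + ⌊5316/11⌋ + ⌊5316/17⌋ − ⌊5316/22⌋ − ⌊5316/34⌋ − ⌊5316/187⌋ + ⌊5316/374⌋ = 2658 + 483 + 312 − 241 − 156 − 28 + 14 = 3042
5316 − 3042 = 2274

2274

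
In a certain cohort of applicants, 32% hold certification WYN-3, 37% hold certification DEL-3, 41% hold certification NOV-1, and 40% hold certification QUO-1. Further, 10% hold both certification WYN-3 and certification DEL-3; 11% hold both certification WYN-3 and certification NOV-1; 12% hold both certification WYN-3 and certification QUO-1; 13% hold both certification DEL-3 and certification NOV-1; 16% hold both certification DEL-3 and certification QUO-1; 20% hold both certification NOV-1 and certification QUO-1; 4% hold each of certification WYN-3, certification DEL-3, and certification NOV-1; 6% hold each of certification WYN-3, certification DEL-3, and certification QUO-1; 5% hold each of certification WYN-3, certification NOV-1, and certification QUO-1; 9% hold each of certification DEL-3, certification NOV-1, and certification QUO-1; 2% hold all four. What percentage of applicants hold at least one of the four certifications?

Apply inclusion-exclusion:
P(at least one) = 32 + 37 + 41 + 40 − 10 − 11 − 12 − 13 − 16 − 20 + 4 + 6 + 5 + 9 − 2 = 90%

90%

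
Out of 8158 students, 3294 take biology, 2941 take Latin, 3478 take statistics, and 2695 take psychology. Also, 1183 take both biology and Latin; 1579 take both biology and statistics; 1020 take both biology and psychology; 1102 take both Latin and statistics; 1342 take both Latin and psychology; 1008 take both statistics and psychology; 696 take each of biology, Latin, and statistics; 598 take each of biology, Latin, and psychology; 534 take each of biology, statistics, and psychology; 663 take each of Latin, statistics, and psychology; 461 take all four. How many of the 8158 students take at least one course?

7204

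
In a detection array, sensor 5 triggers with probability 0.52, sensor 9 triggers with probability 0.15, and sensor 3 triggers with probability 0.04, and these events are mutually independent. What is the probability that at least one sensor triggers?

0.60832

P(none) = (1 − 0.52) × (1 − 0.15) × (1 − 0.04) = 0.48 × 0.85 × 0.96 = 0.39168
P(at least one) = 1 − 0.39168 = 0.60832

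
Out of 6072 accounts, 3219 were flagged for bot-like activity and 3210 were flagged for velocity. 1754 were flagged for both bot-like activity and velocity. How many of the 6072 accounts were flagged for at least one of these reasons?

4675

Inclusion–exclusion gives
|union| = 3219 + 3210 − 1754 = 4675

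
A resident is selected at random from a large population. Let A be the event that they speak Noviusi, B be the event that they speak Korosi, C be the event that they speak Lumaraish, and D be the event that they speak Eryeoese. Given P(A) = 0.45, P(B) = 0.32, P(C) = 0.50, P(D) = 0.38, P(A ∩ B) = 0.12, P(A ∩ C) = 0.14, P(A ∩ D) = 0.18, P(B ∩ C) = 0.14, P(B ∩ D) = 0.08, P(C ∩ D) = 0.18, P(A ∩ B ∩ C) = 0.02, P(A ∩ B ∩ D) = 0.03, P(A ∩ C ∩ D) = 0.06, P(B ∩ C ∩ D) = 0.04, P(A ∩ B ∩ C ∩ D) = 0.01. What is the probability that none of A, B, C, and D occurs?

0.05

P(A ∪ B ∪ C ∪ D) = 0.45 + 0.32 + 0.50 + 0.38 − 0.12 − 0.14 − 0.18 − 0.14 − 0.08 − 0.18 + 0.02 + 0.03 + 0.06 + 0.04 − 0.01 = 0.95
P(none) = 1 − 0.95 = 0.05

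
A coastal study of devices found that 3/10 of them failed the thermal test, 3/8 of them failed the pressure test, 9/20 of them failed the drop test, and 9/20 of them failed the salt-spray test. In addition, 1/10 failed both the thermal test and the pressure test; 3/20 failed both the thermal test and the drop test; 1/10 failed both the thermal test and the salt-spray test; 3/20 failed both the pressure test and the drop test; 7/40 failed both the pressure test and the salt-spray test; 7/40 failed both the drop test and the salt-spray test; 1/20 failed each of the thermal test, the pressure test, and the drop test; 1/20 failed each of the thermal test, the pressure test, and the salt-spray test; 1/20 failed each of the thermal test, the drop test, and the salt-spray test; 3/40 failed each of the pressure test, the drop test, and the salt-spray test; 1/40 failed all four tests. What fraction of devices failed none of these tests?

3/40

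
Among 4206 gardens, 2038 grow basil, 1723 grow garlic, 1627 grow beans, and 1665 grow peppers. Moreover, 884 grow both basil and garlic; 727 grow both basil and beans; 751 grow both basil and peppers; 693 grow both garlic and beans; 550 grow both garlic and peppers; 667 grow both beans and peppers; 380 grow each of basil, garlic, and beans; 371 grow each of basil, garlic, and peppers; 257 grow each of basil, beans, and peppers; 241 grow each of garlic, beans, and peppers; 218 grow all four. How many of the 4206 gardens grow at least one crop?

3812

Using inclusion–exclusion:
|at least one| = 2038 + 1723 + 1627 + 1665 − 884 − 727 − 751 − 693 − 550 − 667 + 380 + 371 + 257 + 241 − 218 = 3812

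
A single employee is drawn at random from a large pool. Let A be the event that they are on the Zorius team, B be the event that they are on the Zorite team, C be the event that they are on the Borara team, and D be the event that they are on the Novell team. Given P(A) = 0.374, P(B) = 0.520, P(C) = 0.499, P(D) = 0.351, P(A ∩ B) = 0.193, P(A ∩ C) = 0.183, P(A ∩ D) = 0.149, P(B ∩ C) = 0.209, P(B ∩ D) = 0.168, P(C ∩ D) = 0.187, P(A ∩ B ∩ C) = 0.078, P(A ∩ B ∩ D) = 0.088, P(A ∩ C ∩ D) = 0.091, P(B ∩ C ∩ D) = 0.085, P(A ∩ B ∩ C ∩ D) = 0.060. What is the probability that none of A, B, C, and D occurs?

0.063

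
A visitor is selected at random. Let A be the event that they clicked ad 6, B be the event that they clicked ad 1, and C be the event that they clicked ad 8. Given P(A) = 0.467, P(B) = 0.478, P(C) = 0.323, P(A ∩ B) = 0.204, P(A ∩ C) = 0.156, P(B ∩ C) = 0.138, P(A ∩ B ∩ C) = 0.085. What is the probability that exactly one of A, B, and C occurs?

By inclusion–exclusion (exactly-one form):
P(exactly one) = 0.467 + 0.478 + 0.323 − 2·0.204 − 2·0.156 − 2·0.138 + 3·0.085 = 0.527

0.527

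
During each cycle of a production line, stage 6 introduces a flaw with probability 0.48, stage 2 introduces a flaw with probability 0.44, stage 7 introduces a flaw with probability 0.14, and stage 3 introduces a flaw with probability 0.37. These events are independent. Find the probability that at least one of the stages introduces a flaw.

P(none) = (1 − 0.48) × (1 − 0.44) × (1 − 0.14) × (1 − 0.37) = 0.52 × 0.56 × 0.86 × 0.63 = 0.15777216
P(at least one) = 1 − 0.15777216 = 0.84222784

0.84222784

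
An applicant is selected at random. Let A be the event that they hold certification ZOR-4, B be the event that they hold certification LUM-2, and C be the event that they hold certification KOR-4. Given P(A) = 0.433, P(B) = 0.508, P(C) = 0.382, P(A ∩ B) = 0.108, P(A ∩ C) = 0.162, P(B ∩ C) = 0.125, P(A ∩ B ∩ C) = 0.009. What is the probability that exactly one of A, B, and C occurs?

0.560

P(exactly one) = 0.433 + 0.508 + 0.382 − 2·0.108 − 2·0.162 − 2·0.125 + 3·0.009 = 0.560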